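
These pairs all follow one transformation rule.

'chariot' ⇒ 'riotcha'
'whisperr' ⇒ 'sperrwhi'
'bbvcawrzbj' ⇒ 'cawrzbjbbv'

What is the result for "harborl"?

borlhar

What's happening: move the first 3 characters to the end (rotate left by 3).
Doing the same to "harborl": "borlhar".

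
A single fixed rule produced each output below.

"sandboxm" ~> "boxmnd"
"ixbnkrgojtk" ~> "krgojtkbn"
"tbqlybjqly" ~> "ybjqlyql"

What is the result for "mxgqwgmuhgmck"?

The transformation: delete the first 2 characters, then move the first 2 characters to the end (rotate left by 2).
For "mxgqwgmuhgmck", step one produces "gqwgmuhgmck"; step two turns that into "wgmuhgmckgq".
(Check on "sandboxm": → "ndboxm" → "boxmnd" ✓)

wgmuhgmckgq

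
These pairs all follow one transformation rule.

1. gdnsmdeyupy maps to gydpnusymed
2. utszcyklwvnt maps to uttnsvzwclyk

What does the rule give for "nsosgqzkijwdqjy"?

In each case the input is transformed by: take characters alternately from the front and the back (1st, last, 2nd, 2nd-last, ...).
For "nsosgqzkijwdqjy" the result is "nysjoqsdgwqjzik".

nysjoqsdgwqjzik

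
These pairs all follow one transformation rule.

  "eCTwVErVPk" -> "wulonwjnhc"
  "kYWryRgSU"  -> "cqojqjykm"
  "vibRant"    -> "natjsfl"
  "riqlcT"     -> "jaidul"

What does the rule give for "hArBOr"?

The pattern: shift every letter 8 places backward in the alphabet (wrapping around), then convert every letter to lowercase.
Starting from "hArBOr": after the first operation, "zSjTGj"; after the second, "zsjtgj".

zsjtgj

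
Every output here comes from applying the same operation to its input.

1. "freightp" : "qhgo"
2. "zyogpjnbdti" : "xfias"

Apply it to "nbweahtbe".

Each output is the input with this applied: keep every other character starting from the second (positions 2nd, 4th, 6th, ...), then shift every letter 1 place backward in the alphabet (wrapping around).
For "nbweahtbe", step one produces "behb"; step two turns that into "adga".

adga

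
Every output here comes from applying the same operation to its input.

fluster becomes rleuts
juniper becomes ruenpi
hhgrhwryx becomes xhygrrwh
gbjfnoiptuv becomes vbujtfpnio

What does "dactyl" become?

layct

Each output is the input with this applied: take characters alternately from the front and the back (1st, last, 2nd, 2nd-last, ...), then delete the first character.
On "dactyl": the first step gives "dlayct", and the second then gives "layct".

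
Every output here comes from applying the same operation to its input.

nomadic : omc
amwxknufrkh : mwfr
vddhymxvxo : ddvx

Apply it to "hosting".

osg

Each output is the input with this applied: swap each adjacent pair of characters (1↔2, 3↔4, ...), then keep one character in every 3, starting at position 1 (positions 1st, 4th, 7th, ...).
Applying that to "hosting" gives "osg".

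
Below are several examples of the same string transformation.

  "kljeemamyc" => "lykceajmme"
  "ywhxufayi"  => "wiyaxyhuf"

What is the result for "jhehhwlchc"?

Looking at the pairs, the operation is to swap each adjacent pair of characters (1↔2, 3↔4, ...), then take characters alternately from the front and the back (1st, last, 2nd, 2nd-last, ...).
Applying both steps to "jhehhwlchc": "hjhewhclch", then "hhjchlecwh".

hhjchlecwh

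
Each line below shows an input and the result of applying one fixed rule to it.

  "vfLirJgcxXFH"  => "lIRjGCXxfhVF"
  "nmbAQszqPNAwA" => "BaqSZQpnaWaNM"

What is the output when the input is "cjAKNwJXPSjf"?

The pattern: flip the case of every letter, then move the first 2 characters to the end (rotate left by 2).
Starting from "cjAKNwJXPSjf": after the first operation, "CJaknWjxpsJF"; after the second, "aknWjxpsJFCJ".

aknWjxpsJFCJ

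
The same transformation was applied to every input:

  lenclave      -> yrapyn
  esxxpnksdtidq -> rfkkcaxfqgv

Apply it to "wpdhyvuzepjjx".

In each case the input is transformed by: shift every letter 13 places forward in the alphabet (wrapping around) — i.e. ROT13, then delete the last 2 characters.
For "wpdhyvuzepjjx", step one produces "jcqulihmrcwwk"; step two turns that into "jcqulihmrcw".

jcqulihmrcw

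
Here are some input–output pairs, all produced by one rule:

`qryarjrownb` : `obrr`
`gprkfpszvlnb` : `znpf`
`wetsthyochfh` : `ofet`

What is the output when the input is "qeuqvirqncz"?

Each output is the input with this applied: keep one character in every 3, starting at position 2 (positions 2nd, 5th, 8th, ...), then swap the front and back halves of the string.
For "qeuqvirqncz", step one produces "evqz"; step two turns that into "qzev".

qzev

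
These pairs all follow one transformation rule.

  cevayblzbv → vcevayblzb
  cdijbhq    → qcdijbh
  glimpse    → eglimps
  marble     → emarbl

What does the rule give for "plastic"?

cplasti

The rule is to move the last character to the front.
Doing the same to "plastic": "cplasti".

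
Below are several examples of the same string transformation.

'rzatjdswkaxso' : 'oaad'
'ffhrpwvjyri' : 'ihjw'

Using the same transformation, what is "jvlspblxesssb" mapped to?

Rule — take characters alternately from the front and the back (1st, last, 2nd, 2nd-last, ...), then keep one character in every 3, starting at position 2 (positions 2nd, 5th, 8th, ...).
Starting from "jvlspblxesssb": after the first operation, "jbvslssspebxl"; after the second, "blsb".
(Check on "ffhrpwvjyri": → "fifrhyrjpvw" → "ihjw" ✓)

blsb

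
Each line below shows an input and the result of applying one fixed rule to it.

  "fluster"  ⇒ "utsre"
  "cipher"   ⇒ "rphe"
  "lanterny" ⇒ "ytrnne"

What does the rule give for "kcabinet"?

tnieba

Each output is the input with this applied: delete the first 2 characters, then sort the characters into reverse alphabetical order.
Starting from "kcabinet": after the first operation, "abinet"; after the second, "tnieba".
(Check on "lanterny": → "nterny" → "ytrnne" ✓)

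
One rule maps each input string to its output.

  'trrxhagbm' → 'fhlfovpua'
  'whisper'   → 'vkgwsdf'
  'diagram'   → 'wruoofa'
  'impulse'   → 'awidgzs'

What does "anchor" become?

Rule — swap each adjacent pair of characters (1↔2, 3↔4, ...), then shift every letter 12 places backward in the alphabet (wrapping around).
Applying that to "anchor" gives "bovqfc".

bovqfc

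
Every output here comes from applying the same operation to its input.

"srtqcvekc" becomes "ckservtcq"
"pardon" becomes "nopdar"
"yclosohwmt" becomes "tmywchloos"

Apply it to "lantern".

The transformation: move the last character to the front, then take characters alternately from the front and the back (1st, last, 2nd, 2nd-last, ...).
For "lantern", step one produces "nlanter"; step two turns that into "nrleatn".

nrleatn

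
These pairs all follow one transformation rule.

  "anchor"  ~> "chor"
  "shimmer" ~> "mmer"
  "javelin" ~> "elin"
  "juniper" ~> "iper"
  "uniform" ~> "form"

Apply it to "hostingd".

ingd

Each output is the input with this applied: keep only the last 4 characters.
Applying that to "hostingd" gives "ingd".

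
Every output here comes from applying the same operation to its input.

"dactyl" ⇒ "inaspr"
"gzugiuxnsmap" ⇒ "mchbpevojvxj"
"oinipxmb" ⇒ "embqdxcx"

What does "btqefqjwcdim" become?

ylrsxbqiftuf

What's happening: shift every letter 11 places backward in the alphabet (wrapping around), then swap the front and back halves of the string.
So "btqefqjwcdim" becomes "ylrsxbqiftuf".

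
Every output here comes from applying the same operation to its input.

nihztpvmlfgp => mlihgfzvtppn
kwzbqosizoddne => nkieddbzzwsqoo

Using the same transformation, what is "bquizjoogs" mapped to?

The transformation: sort the characters into reverse alphabetical order, then swap the front and back halves of the string.
Starting from "bquizjoogs": after the first operation, "zusqoojigb"; after the second, "ojigbzusqo".

ojigbzusqo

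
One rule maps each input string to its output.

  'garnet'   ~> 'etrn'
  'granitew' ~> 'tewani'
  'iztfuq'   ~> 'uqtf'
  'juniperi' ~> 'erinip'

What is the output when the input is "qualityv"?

In each case the input is transformed by: delete the first 2 characters, then swap the front and back halves of the string.
For "qualityv", step one produces "alityv"; step two turns that into "tyvali".
(Check on "iztfuq": → "tfuq" → "uqtf" ✓)

tyvali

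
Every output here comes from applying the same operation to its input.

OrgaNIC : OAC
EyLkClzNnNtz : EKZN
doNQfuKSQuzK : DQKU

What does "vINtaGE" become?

VTE

Looking at the pairs, the operation is to keep one character in every 3, starting at position 1 (positions 1st, 4th, 7th, ...), then convert every letter to uppercase.
Doing the same to "vINtaGE": "VTE".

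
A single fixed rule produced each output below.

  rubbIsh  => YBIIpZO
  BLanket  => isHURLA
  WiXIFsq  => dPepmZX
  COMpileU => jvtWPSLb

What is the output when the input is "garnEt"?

What's happening: shift every letter 7 places forward in the alphabet (wrapping around), then flip the case of every letter.
Working it through for "garnEt": intermediate "nhyuLa", final "NHYUlA".
(Check on "COMpileU": → "JVTwpslB" → "jvtWPSLb" ✓)

NHYUlA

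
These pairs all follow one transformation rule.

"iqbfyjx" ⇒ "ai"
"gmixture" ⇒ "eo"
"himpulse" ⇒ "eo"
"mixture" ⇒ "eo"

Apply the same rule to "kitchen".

uo

Looking at the pairs, the operation is to shift every letter 10 places forward in the alphabet (wrapping around), then keep only the vowels.
Working it through for "kitchen": intermediate "usdmrox", final "uo".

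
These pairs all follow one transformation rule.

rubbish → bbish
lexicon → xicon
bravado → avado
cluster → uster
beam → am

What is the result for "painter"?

Each output is the input with this applied: delete the first 2 characters.
On "painter" that produces "inter".

inter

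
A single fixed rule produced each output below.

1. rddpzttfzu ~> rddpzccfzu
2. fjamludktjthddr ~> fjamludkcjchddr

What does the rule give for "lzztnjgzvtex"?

lzzcnjgzvcex

The pattern: replace every "t" with "c".
For "lzztnjgzvtex" the result is "lzzcnjgzvcex".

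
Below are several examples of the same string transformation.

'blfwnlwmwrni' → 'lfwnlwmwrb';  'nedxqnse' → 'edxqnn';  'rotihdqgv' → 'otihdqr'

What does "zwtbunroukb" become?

wtbunrouz

What's happening: delete the last 2 characters, then move the first character to the end.
Starting from "zwtbunroukb": after the first operation, "zwtbunrou"; after the second, "wtbunrouz".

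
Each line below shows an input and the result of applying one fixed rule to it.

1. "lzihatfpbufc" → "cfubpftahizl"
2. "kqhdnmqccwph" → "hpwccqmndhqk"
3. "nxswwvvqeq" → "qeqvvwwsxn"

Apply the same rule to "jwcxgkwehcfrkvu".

uvkrfchewkgxcwj

Rule — reverse the string.
On "jwcxgkwehcfrkvu" that produces "uvkrfchewkgxcwj".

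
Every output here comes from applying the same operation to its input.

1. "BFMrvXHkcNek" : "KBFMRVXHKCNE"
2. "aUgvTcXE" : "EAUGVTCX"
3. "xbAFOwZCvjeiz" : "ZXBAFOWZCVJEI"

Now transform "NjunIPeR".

In each case the input is transformed by: move the last character to the front, then convert every letter to uppercase.
On "NjunIPeR": the first step gives "RNjunIPe", and the second then gives "RNJUNIPE".
(Check on "xbAFOwZCvjeiz": → "zxbAFOwZCvjei" → "ZXBAFOWZCVJEI" ✓)

RNJUNIPE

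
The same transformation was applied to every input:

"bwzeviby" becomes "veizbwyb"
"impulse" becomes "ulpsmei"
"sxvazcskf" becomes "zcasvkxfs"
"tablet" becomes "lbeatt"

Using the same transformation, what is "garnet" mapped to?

Each output is the input with this applied: take characters alternately from the front and the back (1st, last, 2nd, 2nd-last, ...), then reverse the string.
Starting from "garnet": after the first operation, "gtaern"; after the second, "nreatg".

nreatg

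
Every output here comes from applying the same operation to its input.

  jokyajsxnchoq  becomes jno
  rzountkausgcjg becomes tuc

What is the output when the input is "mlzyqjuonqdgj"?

In each case the input is transformed by: delete the first 3 characters, then keep one character in every 3, starting at position 3 (positions 3rd, 6th, 9th, ...).
Working it through for "mlzyqjuonqdgj": intermediate "yqjuonqdgj", final "jng".

jng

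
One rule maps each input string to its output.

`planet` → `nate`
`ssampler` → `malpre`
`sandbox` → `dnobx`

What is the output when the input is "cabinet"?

The transformation: swap each adjacent pair of characters (1↔2, 3↔4, ...), then delete the first 2 characters.
Starting from "cabinet": after the first operation, "acibent"; after the second, "ibent".

ibent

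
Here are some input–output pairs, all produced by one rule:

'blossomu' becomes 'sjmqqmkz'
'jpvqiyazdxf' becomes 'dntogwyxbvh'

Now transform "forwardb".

The transformation: shift every letter 2 places backward in the alphabet (wrapping around), then swap the first and last characters.
For "forwardb", step one produces "dmpuypbz"; step two turns that into "zmpuypbd".
(Check on "blossomu": → "zjmqqmks" → "sjmqqmkz" ✓)

zmpuypbd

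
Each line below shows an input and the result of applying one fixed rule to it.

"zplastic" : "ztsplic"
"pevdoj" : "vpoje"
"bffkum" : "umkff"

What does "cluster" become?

utsrle

Looking at the pairs, the operation is to sort the characters into reverse alphabetical order, then delete the last character.
On "cluster": the first step gives "utsrlec", and the second then gives "utsrle".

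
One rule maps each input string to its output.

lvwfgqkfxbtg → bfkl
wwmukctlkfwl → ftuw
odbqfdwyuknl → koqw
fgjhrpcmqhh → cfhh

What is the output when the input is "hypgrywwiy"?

ghwy

In each case the input is transformed by: keep one character in every 3, starting at position 1 (positions 1st, 4th, 7th, ...), then sort the characters into alphabetical order.
On "hypgrywwiy": the first step gives "hgwy", and the second then gives "ghwy".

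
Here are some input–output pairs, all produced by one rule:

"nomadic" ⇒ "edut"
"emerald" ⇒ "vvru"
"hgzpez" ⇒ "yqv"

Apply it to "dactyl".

utp

The pattern: shift every letter 9 places backward in the alphabet (wrapping around), then keep every other character starting from the first (positions 1st, 3rd, 5th, ...).
For "dactyl", step one produces "urtkpc"; step two turns that into "utp".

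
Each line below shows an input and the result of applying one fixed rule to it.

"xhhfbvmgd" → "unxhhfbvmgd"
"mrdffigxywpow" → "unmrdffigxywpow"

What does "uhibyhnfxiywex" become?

unuhibyhnfxiywex

Looking at the pairs, the operation is to prepend "un".
Doing the same to "uhibyhnfxiywex": "unuhibyhnfxiywex".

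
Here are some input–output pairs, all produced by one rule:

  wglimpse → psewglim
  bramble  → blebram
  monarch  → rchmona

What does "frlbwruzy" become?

uzyfrlbwr

The transformation: move the last 3 characters to the front (rotate right by 3).
Doing the same to "frlbwruzy": "uzyfrlbwr".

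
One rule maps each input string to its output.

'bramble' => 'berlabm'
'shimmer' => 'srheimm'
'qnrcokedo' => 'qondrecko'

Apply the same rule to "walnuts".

wsatlun

The pattern: take characters alternately from the front and the back (1st, last, 2nd, 2nd-last, ...).
For "walnuts" the result is "wsatlun".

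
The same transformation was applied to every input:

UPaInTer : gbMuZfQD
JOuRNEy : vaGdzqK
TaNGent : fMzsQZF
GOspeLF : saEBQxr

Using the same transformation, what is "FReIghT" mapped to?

The transformation: shift every letter 12 places forward in the alphabet (wrapping around), then flip the case of every letter.
Working it through for "FReIghT": intermediate "RDqUstF", final "rdQuSTf".
(Check on "JOuRNEy": → "VAgDZQk" → "vaGdzqK" ✓)

rdQuSTf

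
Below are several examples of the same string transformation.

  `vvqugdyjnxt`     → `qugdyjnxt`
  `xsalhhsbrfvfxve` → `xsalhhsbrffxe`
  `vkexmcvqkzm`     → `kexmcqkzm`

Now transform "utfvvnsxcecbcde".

utfnsxcecbcde

The pattern: remove every "v".
On "utfvvnsxcecbcde" that produces "utfnsxcecbcde".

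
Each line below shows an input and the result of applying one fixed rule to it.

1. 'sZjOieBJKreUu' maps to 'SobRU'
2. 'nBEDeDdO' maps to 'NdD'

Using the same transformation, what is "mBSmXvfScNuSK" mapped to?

MMFnk

The rule is to keep one character in every 3, starting at position 1 (positions 1st, 4th, 7th, ...), then flip the case of every letter.
"mBSmXvfScNuSK" → "mmfNK" → "MMFnk".
(Check on "nBEDeDdO": → "nDd" → "NdD" ✓)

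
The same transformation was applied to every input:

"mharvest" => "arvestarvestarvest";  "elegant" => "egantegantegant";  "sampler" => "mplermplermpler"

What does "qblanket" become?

Looking at the pairs, the operation is to delete the first 2 characters, then write the whole string 3 times in a row.
Doing the same to "qblanket": "lanketlanketlanket".

lanketlanketlanket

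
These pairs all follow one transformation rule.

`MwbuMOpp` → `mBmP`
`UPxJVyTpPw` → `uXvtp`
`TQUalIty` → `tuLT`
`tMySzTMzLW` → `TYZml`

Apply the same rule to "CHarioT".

The rule is to keep every other character starting from the first (positions 1st, 3rd, 5th, ...), then flip the case of every letter.
Starting from "CHarioT": after the first operation, "CaiT"; after the second, "cAIt".

cAIt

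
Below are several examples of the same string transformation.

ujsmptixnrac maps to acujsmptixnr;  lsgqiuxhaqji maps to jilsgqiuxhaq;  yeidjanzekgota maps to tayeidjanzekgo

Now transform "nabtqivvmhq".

The pattern: move the last 2 characters to the front (rotate right by 2).
Applying that to "nabtqivvmhq" gives "hqnabtqivvm".

hqnabtqivvm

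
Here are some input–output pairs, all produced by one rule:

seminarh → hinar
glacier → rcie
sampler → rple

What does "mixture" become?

etur

Rule — delete the first 3 characters, then move the last character to the front.
Starting from "mixture": after the first operation, "ture"; after the second, "etur".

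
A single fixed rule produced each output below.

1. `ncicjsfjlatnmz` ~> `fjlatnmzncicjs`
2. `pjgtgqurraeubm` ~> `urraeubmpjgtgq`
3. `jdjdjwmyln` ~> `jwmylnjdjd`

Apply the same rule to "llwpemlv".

In each case the input is transformed by: swap the front and back halves of the string, then move the last character to the front.
Working it through for "llwpemlv": intermediate "emlvllwp", final "pemlvllw".

pemlvllw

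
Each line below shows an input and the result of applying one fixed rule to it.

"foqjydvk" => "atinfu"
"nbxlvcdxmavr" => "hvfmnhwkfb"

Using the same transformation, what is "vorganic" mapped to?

Looking at the pairs, the operation is to delete the first 2 characters, then shift every letter 10 places forward in the alphabet (wrapping around).
Starting from "vorganic": after the first operation, "rganic"; after the second, "bqkxsm".

bqkxsm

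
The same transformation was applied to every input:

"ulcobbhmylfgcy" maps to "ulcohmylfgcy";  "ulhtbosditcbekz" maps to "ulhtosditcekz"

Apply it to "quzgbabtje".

The transformation: remove every "b".
"quzgbabtje" → "quzgatje".

quzgatje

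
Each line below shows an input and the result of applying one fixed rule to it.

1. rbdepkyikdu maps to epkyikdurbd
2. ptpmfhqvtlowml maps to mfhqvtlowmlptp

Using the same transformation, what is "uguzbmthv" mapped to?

Each output is the input with this applied: move the first 3 characters to the end (rotate left by 3).
Applying that to "uguzbmthv" gives "zbmthvugu".

zbmthvugu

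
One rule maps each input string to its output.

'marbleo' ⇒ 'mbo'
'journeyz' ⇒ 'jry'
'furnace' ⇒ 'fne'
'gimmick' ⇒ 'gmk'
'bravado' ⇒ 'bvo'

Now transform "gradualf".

gdl

What's happening: keep one character in every 3, starting at position 1 (positions 1st, 4th, 7th, ...).
So "gradualf" becomes "gdl".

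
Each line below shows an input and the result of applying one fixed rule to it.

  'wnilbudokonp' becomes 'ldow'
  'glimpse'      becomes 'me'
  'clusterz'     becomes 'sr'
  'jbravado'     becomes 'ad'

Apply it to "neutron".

tn

In each case the input is transformed by: move the first character to the end, then keep one character in every 3, starting at position 3 (positions 3rd, 6th, 9th, ...).
On "neutron": the first step gives "eutronn", and the second then gives "tn".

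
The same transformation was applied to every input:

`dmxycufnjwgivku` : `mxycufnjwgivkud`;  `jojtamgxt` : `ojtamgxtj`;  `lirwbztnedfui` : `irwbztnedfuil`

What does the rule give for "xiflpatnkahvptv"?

iflpatnkahvptvx

Rule — move the first character to the end.
Doing the same to "xiflpatnkahvptv": "iflpatnkahvptvx".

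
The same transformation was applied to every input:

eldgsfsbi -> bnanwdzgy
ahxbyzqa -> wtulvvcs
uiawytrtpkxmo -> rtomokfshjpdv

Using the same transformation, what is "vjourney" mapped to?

pmiztqej

The pattern: move the first 3 characters to the end (rotate left by 3), then shift every letter 5 places backward in the alphabet (wrapping around).
On "vjourney": the first step gives "urneyvjo", and the second then gives "pmiztqej".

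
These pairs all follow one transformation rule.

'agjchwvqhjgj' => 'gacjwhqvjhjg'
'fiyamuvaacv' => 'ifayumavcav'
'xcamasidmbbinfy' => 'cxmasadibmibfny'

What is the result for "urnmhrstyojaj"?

rumnrhtsoyajj

The transformation: swap each adjacent pair of characters (1↔2, 3↔4, ...).
"urnmhrstyojaj" → "rumnrhtsoyajj".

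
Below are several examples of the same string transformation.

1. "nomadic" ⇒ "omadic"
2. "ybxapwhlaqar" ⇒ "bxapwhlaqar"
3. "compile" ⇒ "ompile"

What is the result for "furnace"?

urnace

Rule — delete the first character.
For "furnace" the result is "urnace".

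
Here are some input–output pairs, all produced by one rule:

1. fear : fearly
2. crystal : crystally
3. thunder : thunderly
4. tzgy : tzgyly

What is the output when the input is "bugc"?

What's happening: append "ly".
So "bugc" becomes "bugcly".

bugcly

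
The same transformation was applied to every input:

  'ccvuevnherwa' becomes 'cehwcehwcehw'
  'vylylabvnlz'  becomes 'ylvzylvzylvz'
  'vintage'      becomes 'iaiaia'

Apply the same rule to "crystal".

rtrtrt

In each case the input is transformed by: keep one character in every 3, starting at position 2 (positions 2nd, 5th, 8th, ...), then write the whole string 3 times in a row.
For "crystal", step one produces "rt"; step two turns that into "rtrtrt".
(Check on "ccvuevnherwa": → "cehw" → "cehwcehwcehw" ✓)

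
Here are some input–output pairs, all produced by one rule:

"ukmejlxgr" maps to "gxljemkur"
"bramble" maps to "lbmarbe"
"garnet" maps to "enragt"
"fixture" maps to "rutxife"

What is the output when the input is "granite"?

tinarge

What's happening: move the last character to the front, then reverse the string.
For "granite", step one produces "egranit"; step two turns that into "tinarge".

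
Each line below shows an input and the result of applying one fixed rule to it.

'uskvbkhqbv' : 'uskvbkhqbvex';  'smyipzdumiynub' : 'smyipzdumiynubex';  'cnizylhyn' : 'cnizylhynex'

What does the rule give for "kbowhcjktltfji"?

kbowhcjktltfjiex

Looking at the pairs, the operation is to append "ex".
Doing the same to "kbowhcjktltfji": "kbowhcjktltfjiex".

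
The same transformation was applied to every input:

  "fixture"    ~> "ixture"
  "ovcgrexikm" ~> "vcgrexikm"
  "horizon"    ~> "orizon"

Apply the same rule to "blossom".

lossom

The transformation: delete the first character.
For "blossom" the result is "lossom".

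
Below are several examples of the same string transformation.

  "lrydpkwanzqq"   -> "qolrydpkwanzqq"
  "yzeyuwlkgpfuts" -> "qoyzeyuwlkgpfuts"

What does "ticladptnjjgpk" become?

qoticladptnjjgpk

Rule — prepend "qo".
Doing the same to "ticladptnjjgpk": "qoticladptnjjgpk".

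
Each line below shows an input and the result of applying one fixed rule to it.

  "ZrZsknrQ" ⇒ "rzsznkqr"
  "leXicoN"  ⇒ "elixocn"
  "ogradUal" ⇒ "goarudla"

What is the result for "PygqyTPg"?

The pattern: swap each adjacent pair of characters (1↔2, 3↔4, ...), then convert every letter to lowercase.
Applying both steps to "PygqyTPg": "yPqgTygP", then "ypqgtygp".

ypqgtygp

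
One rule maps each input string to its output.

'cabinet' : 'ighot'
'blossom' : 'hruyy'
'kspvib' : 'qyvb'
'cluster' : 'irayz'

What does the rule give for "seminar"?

yksot

In each case the input is transformed by: delete the last 2 characters, then shift every letter 6 places forward in the alphabet (wrapping around).
For "seminar", step one produces "semin"; step two turns that into "yksot".
(Check on "cluster": → "clust" → "irayz" ✓)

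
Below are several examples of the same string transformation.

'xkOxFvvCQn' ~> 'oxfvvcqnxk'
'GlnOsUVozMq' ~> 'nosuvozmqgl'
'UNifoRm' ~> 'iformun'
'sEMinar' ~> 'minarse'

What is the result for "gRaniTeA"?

aniteagr

Rule — move the first 2 characters to the end (rotate left by 2), then convert every letter to lowercase.
On "gRaniTeA" that produces "aniteagr".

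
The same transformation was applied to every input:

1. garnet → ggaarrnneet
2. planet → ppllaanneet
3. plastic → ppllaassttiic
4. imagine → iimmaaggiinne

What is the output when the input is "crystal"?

ccrryyssttaal

In each case the input is transformed by: double every character, then delete the last character.
Applying both steps to "crystal": "ccrryyssttaall", then "ccrryyssttaal".
(Check on "garnet": → "ggaarrnneett" → "ggaarrnneet" ✓)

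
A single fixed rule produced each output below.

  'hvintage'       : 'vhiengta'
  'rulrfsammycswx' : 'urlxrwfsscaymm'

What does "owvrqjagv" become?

wovvrgqaj

Rule — move the first character to the end, then take characters alternately from the front and the back (1st, last, 2nd, 2nd-last, ...).
Applying both steps to "owvrqjagv": "wvrqjagvo", then "wovvrgqaj".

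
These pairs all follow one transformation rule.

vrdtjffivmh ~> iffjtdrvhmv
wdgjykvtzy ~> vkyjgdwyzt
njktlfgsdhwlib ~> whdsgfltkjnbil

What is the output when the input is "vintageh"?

atnivheg

Looking at the pairs, the operation is to move the last 3 characters to the front (rotate right by 3), then reverse the string.
On "vintageh": the first step gives "gehvinta", and the second then gives "atnivheg".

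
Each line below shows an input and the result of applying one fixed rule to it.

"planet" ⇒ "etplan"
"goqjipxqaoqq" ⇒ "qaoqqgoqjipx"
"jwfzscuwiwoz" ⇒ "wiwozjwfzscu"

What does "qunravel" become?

velqunra

The rule is to swap the front and back halves of the string, then move the first character to the end.
For "qunravel" the result is "velqunra".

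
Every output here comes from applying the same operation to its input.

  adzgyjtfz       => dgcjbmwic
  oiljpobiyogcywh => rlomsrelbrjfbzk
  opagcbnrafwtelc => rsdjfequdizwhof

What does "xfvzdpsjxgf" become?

aiycgsvmaji

The pattern: shift every letter 3 places forward in the alphabet (wrapping around).
"xfvzdpsjxgf" → "aiycgsvmaji".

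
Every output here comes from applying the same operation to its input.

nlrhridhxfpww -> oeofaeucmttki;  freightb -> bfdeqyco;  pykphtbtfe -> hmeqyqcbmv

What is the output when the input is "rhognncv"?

ldkkzsoe

The transformation: shift every letter 3 places backward in the alphabet (wrapping around), then move the first 2 characters to the end (rotate left by 2).
Starting from "rhognncv": after the first operation, "oeldkkzs"; after the second, "ldkkzsoe".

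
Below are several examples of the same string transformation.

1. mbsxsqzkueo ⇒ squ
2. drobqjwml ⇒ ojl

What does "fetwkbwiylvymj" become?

tbyy

Each output is the input with this applied: keep one character in every 3, starting at position 3 (positions 3rd, 6th, 9th, ...).
Applying that to "fetwkbwiylvymj" gives "tbyy".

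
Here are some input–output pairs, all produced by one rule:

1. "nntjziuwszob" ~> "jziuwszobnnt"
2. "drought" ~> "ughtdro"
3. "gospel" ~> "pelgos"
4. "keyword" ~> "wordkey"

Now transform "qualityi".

In each case the input is transformed by: move the first 3 characters to the end (rotate left by 3).
On "qualityi" that produces "lityiqua".

lityiqua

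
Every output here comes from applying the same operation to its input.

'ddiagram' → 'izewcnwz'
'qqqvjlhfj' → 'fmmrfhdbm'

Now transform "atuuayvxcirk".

Looking at the pairs, the operation is to swap the first and last characters, then shift every letter 4 places backward in the alphabet (wrapping around).
Starting from "atuuayvxcirk": after the first operation, "ktuuayvxcira"; after the second, "gpqqwurtyenw".
(Check on "ddiagram": → "mdiagrad" → "izewcnwz" ✓)

gpqqwurtyenw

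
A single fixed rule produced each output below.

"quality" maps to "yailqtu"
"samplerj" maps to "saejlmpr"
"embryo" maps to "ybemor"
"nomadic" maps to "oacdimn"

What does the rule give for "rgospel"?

seglopr

The transformation: sort the characters into alphabetical order, then move the last character to the front.
On "rgospel": the first step gives "egloprs", and the second then gives "seglopr".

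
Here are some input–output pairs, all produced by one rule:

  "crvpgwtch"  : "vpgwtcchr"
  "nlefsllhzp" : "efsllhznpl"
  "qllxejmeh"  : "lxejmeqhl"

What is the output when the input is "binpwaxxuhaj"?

npwaxxuhabji

In each case the input is transformed by: swap the first and last characters, then move the first 2 characters to the end (rotate left by 2).
"binpwaxxuhaj" → "jinpwaxxuhab" → "npwaxxuhabji".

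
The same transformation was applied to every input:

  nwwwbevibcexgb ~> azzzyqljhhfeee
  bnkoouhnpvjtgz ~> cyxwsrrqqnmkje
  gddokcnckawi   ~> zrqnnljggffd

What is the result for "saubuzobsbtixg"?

caxxwvvrljeeed

In each case the input is transformed by: sort the characters into reverse alphabetical order, then shift every letter 3 places forward in the alphabet (wrapping around).
For "saubuzobsbtixg" the result is "caxxwvvrljeeed".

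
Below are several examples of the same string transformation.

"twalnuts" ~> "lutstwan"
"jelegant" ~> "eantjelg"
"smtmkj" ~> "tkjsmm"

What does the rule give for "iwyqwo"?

ywoiwq

The transformation: swap the front and back halves of the string, then swap the first and last characters.
"iwyqwo" → "qwoiwy" → "ywoiwq".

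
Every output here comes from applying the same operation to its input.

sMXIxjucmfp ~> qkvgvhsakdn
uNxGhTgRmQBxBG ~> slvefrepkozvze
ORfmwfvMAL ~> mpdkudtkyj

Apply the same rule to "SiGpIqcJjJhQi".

The pattern: shift every letter 2 places backward in the alphabet (wrapping around), then convert every letter to lowercase.
Starting from "SiGpIqcJjJhQi": after the first operation, "QgEnGoaHhHfOg"; after the second, "qgengoahhhfog".

qgengoahhhfog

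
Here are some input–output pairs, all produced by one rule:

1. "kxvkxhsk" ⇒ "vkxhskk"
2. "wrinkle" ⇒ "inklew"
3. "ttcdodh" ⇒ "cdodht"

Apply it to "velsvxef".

In each case the input is transformed by: move the first 2 characters to the end (rotate left by 2), then delete the last character.
Working it through for "velsvxef": intermediate "lsvxefve", final "lsvxefv".

lsvxefv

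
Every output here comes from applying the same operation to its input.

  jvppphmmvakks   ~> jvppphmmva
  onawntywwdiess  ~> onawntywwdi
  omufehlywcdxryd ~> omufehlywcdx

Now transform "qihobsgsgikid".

The transformation: delete the last 3 characters.
Applying that to "qihobsgsgikid" gives "qihobsgsgi".

qihobsgsgi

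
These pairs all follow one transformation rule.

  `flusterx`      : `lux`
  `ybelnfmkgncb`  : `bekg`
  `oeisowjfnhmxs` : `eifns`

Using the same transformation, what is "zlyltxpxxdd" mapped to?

lyxx

The transformation: swap each adjacent pair of characters (1↔2, 3↔4, ...), then keep one character in every 3, starting at position 1 (positions 1st, 4th, 7th, ...).
Working it through for "zlyltxpxxdd": intermediate "lzlyxtxpdxd", final "lyxx".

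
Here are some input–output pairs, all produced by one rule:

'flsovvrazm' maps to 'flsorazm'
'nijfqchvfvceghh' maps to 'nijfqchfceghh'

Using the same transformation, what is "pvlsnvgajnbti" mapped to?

plsngajnbti

In each case the input is transformed by: remove every "v".
Doing the same to "pvlsnvgajnbti": "plsngajnbti".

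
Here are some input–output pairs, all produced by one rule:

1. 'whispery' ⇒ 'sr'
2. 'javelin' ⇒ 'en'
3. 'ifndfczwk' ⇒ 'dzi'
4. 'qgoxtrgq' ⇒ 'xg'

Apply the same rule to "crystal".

The transformation: move the first character to the end, then keep one character in every 3, starting at position 3 (positions 3rd, 6th, 9th, ...).
For "crystal", step one produces "rystalc"; step two turns that into "sl".
(Check on "ifndfczwk": → "fndfczwki" → "dzi" ✓)

sl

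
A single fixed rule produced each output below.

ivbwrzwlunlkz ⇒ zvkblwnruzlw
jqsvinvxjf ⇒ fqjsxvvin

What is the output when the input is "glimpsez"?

Each output is the input with this applied: take characters alternately from the front and the back (1st, last, 2nd, 2nd-last, ...), then delete the first character.
Applying both steps to "glimpsez": "gzleismp", then "zleismp".

zleismp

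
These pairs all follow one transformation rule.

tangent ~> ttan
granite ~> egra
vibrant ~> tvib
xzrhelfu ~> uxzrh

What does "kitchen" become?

The transformation: move the last character to the front, then delete the last 3 characters.
For "kitchen", step one produces "nkitche"; step two turns that into "nkit".

nkit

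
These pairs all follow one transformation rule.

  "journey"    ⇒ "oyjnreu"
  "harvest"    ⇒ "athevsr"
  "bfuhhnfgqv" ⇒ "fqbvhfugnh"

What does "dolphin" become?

What's happening: swap each adjacent pair of characters (1↔2, 3↔4, ...), then take characters alternately from the front and the back (1st, last, 2nd, 2nd-last, ...).
On "dolphin": the first step gives "odplihn", and the second then gives "ondhpil".

ondhpil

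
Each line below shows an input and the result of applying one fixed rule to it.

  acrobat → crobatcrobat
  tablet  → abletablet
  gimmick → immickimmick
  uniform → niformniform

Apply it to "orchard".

In each case the input is transformed by: delete the first character, then write the whole string twice.
For "orchard", step one produces "rchard"; step two turns that into "rchardrchard".

rchardrchard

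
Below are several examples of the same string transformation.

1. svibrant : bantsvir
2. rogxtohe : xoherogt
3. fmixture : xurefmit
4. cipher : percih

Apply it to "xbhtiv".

Looking at the pairs, the operation is to swap the front and back halves of the string, then swap the first and last characters.
On "xbhtiv" that produces "hivxbt".

hivxbt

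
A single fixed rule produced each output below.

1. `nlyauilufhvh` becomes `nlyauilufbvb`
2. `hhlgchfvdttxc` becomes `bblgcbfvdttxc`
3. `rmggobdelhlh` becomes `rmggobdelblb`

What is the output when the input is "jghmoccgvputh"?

The transformation: replace every "h" with "b".
"jghmoccgvputh" → "jgbmoccgvputb".

jgbmoccgvputb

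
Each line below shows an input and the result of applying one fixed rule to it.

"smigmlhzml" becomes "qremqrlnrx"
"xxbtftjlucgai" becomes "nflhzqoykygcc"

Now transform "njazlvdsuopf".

What's happening: reverse the string, then shift every letter 5 places forward in the alphabet (wrapping around).
"njazlvdsuopf" → "fpousdvlzajn" → "kutzxiaqefos".
(Check on "xxbtftjlucgai": → "iagculjtftbxx" → "nflhzqoykygcc" ✓)

kutzxiaqefos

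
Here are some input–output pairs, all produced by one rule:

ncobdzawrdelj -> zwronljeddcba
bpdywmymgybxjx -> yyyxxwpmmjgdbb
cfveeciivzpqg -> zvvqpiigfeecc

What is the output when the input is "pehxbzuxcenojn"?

zxxuponnjheecb

The transformation: sort the characters into reverse alphabetical order.
For "pehxbzuxcenojn" the result is "zxxuponnjheecb".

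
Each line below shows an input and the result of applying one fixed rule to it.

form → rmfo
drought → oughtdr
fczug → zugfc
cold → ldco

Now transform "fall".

llfa

The rule is to move the first 2 characters to the end (rotate left by 2).
So "fall" becomes "llfa".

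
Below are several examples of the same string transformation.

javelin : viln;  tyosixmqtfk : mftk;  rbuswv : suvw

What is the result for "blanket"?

Each output is the input with this applied: swap each adjacent pair of characters (1↔2, 3↔4, ...), then keep only the last 4 characters.
Starting from "blanket": after the first operation, "lbnaekt"; after the second, "aekt".

aekt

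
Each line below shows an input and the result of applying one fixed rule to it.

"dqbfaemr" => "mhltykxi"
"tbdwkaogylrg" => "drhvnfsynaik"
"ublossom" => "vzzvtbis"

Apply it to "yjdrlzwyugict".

In each case the input is transformed by: shift every letter 7 places forward in the alphabet (wrapping around), then move the first 3 characters to the end (rotate left by 3).
"yjdrlzwyugict" → "fqkysgdfbnpja" → "ysgdfbnpjafqk".

ysgdfbnpjafqk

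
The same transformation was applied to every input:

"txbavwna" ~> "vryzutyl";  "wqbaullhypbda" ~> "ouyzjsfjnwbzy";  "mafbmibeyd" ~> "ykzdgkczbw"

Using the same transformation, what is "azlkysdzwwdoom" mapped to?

Looking at the pairs, the operation is to swap each adjacent pair of characters (1↔2, 3↔4, ...), then shift every letter 2 places backward in the alphabet (wrapping around).
Working it through for "azlkysdzwwdoom": intermediate "zaklsyzdwwodmo", final "xyijqwxbuumbkm".

xyijqwxbuumbkm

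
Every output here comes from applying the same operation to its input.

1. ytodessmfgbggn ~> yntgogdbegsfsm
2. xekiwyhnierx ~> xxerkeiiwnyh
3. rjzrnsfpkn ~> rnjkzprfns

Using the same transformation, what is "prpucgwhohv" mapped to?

pvrhpouhcwg

What's happening: take characters alternately from the front and the back (1st, last, 2nd, 2nd-last, ...).
Applying that to "prpucgwhohv" gives "pvrhpouhcwg".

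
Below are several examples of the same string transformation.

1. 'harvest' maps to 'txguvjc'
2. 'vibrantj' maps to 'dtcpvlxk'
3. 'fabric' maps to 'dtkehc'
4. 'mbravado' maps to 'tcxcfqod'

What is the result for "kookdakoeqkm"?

Each output is the input with this applied: shift every letter 2 places forward in the alphabet (wrapping around), then move the first 2 characters to the end (rotate left by 2).
On "kookdakoeqkm": the first step gives "mqqmfcmqgsmo", and the second then gives "qmfcmqgsmomq".
(Check on "harvest": → "jctxguv" → "txguvjc" ✓)

qmfcmqgsmomq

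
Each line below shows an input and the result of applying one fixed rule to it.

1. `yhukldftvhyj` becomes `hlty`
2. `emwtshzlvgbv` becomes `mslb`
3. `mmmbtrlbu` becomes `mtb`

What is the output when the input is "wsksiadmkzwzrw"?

simww

What's happening: keep one character in every 3, starting at position 2 (positions 2nd, 5th, 8th, ...).
So "wsksiadmkzwzrw" becomes "simww".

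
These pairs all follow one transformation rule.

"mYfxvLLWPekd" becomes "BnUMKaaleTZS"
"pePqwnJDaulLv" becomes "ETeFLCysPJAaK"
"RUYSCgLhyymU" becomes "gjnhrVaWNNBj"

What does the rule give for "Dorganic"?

sDGVPCXR

The rule is to flip the case of every letter, then shift every letter 11 places backward in the alphabet (wrapping around).
"Dorganic" → "dORGANIC" → "sDGVPCXR".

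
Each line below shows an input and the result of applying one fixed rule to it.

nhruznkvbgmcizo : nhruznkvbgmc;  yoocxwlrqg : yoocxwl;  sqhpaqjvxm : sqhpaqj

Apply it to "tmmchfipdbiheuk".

tmmchfipdbih

What's happening: delete the last 3 characters.
"tmmchfipdbiheuk" → "tmmchfipdbih".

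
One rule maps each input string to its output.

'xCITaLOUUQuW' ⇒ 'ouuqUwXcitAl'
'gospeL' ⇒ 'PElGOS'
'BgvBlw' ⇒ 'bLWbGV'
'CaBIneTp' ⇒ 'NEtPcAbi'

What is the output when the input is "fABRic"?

The rule is to swap the front and back halves of the string, then flip the case of every letter.
Applying that to "fABRic" gives "rICFab".

rICFab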